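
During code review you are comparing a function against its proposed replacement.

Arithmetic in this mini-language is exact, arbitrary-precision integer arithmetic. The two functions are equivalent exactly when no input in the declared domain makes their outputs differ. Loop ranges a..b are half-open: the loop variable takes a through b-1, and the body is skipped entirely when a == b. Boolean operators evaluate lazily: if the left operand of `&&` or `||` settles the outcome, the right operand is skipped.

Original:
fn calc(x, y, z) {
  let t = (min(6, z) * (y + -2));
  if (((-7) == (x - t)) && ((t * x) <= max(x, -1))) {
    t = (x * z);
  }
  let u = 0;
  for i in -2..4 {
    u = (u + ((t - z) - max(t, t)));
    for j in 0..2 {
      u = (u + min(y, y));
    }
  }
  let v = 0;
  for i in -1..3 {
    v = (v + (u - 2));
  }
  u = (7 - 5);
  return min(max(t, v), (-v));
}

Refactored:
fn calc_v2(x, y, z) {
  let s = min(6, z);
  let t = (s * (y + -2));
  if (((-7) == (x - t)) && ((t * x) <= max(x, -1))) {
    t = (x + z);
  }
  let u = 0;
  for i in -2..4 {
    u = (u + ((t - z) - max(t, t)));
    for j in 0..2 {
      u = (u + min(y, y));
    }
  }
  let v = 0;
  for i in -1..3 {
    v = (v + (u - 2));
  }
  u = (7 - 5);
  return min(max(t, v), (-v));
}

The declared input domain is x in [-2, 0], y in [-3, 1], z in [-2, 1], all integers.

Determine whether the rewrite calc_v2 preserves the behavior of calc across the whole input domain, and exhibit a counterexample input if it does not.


On input x=-2, y=-3, z=-1, calc returns 2 while calc_v2 returns -3.
verdict: not equivalent; witness: x=-2, y=-3, z=-1


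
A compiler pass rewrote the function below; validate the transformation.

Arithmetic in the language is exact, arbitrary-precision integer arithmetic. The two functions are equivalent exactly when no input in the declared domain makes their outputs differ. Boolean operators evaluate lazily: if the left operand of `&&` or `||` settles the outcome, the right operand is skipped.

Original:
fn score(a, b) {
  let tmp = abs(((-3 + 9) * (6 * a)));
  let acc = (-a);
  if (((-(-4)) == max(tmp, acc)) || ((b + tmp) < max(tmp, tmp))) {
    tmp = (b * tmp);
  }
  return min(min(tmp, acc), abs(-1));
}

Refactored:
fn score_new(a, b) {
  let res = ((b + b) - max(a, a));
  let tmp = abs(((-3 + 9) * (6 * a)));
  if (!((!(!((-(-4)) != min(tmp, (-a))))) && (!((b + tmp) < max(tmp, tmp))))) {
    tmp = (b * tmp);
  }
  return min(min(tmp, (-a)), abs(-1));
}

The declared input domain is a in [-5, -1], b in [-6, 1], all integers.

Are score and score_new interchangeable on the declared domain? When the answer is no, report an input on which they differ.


These are not equivalent — on a=-4, b=0 the outputs split (1 vs 0).
score: tmp := 144 | acc := 4 | (((-(-4)) == max(tmp, acc)) || ((b + tmp) < max(tmp, tmp))): false | result 1
score_new: res := 4 | tmp := 144 | (!((!(!((-(-4)) != min(tmp, (-a))))) && (!((b + tmp) < max(tmp, tmp))))): true | tmp := 0 | result 0
verdict: not equivalent; witness: a=-4, b=0


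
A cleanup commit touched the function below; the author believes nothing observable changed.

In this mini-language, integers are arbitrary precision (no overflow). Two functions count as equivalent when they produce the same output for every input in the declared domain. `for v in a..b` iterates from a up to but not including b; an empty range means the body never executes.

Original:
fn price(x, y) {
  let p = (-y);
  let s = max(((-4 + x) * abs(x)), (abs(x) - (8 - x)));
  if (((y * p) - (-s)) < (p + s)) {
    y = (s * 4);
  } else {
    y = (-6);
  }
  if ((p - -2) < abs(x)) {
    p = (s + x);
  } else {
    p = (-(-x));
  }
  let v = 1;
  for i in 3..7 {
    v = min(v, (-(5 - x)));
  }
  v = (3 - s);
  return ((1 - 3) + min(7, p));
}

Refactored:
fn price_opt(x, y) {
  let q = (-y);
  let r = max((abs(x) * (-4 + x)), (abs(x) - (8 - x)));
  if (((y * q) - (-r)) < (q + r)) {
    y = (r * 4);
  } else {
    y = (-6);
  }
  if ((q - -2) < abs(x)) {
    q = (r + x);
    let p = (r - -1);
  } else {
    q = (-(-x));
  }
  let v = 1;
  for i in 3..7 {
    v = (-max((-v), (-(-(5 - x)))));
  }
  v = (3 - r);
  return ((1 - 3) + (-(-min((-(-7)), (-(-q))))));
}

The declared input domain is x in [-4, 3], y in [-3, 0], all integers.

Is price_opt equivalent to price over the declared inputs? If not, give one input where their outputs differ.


Side by side, the visible changes include: local variable names differ; also constant usage differs; also arithmetic usage differs; also statement counts differ; also min/max/abs usage differs.
As a probe, take x=-3, y=-1: price runs p := 1 | s := -8 | (((y * p) - (-s)) < (p + s)): true | y := -32 | ((p - -2) < abs(x)): false | p := -3 | v := 1 | iter i=3: | v := -8 | iter i=4: | v := -8 | iter i=5: | v := -8 | iter i=6: | v := -8 | v := 11 | result -5; price_opt runs q := 1 | r := -8 | (((y * q) - (-r)) < (q + r)): true | y := -32 | ((q - -2) < abs(x)): false | q := -3 | v := 1 | iter i=3: | v := -8 | iter i=4: | v := -8 | iter i=5: | v := -8 | iter i=6: | v := -8 | v := 11 | result -5; both end at -5.
Across all 32 domain points the two functions coincide.
verdict: equivalent


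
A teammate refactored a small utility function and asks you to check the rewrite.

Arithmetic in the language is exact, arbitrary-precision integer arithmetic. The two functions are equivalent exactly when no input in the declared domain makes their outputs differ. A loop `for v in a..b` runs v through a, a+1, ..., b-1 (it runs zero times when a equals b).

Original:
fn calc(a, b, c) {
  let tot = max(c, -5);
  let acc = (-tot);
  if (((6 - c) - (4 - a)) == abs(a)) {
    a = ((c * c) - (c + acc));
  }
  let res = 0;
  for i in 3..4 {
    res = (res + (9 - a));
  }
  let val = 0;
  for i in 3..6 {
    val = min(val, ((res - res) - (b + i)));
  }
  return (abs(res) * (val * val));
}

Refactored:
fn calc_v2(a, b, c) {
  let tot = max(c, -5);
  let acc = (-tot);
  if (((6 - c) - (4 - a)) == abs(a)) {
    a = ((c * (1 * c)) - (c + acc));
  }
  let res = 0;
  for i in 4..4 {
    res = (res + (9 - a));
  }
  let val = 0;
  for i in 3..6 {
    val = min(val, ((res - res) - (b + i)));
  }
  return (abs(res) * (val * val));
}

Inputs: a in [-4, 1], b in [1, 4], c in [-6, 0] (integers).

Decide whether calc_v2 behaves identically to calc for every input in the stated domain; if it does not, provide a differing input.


Run the pair on a=-4, b=1, c=-6.
calc: tot := -5 | acc := 5 | (((6 - c) - (4 - a)) == abs(a)): true | a := 37 | res := 0 | iter i=3: | res := -28 | val := 0 | iter i=3: | val := -4 | iter i=4: | val := -5 | iter i=5: | val := -6 | result 1008
calc_v2: tot := -5 | acc := 5 | (((6 - c) - (4 - a)) == abs(a)): true | a := 37 | res := 0 | loop over i: empty range | val := 0 | iter i=3: | val := -4 | iter i=4: | val := -5 | iter i=5: | val := -6 | result 0
1008 vs 0 — the two versions disagree here.
verdict: not equivalent; witness: a=-4, b=1, c=-6


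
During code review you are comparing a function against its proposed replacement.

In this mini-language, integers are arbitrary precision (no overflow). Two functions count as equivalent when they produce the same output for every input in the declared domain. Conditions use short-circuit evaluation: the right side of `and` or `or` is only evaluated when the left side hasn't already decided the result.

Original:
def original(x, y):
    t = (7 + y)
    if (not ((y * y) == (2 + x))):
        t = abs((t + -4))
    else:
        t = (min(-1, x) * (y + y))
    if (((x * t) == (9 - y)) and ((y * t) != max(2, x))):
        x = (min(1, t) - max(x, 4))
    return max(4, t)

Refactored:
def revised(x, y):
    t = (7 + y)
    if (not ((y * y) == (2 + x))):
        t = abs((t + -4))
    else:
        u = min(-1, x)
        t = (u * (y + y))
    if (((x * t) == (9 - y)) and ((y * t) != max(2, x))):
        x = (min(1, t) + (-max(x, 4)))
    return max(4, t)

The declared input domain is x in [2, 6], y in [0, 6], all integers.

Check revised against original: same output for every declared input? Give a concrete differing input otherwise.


Reading the diff, among the changes: statement counts differ, arithmetic usage differs, local variable names differ.
As a probe, take x=5, y=4: original runs t=11, then (not ((y * y) == (2 + x))) is true, then t=7, then (((x * t) == (9 - y)) and ((y * t) != max(2, x))) is false, then returns 7; revised runs t=11, then (not ((y * y) == (2 + x))) is true, then t=7, then (((x * t) == (9 - y)) and ((y * t) != max(2, x))) is false, then returns 7; both end at 7.
Sweeping the whole domain (35 inputs) finds no disagreement.
verdict: equivalent


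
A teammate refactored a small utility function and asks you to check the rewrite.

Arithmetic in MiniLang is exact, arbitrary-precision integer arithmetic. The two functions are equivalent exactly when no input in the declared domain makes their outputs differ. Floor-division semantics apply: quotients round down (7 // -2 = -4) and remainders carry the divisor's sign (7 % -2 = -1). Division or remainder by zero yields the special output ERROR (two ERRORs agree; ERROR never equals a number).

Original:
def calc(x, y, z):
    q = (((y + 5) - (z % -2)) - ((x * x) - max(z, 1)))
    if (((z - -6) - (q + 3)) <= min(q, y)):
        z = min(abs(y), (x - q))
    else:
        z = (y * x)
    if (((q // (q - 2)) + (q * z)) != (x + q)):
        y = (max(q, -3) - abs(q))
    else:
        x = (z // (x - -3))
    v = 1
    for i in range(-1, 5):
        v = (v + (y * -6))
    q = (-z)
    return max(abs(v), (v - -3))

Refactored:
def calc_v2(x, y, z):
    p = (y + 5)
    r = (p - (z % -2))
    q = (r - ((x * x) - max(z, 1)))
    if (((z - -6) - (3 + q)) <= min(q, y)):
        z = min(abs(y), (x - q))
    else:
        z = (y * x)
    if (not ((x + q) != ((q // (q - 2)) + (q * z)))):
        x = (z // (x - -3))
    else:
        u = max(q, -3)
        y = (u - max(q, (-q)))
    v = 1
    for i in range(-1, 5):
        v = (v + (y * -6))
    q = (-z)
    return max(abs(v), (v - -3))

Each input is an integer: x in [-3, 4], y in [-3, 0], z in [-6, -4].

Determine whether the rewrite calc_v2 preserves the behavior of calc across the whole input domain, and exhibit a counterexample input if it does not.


Differences: min/max/abs usage differs; boolean connective usage differs; local variable names differ; statement counts differ — yet all 96 inputs agree.
verdict: equivalent


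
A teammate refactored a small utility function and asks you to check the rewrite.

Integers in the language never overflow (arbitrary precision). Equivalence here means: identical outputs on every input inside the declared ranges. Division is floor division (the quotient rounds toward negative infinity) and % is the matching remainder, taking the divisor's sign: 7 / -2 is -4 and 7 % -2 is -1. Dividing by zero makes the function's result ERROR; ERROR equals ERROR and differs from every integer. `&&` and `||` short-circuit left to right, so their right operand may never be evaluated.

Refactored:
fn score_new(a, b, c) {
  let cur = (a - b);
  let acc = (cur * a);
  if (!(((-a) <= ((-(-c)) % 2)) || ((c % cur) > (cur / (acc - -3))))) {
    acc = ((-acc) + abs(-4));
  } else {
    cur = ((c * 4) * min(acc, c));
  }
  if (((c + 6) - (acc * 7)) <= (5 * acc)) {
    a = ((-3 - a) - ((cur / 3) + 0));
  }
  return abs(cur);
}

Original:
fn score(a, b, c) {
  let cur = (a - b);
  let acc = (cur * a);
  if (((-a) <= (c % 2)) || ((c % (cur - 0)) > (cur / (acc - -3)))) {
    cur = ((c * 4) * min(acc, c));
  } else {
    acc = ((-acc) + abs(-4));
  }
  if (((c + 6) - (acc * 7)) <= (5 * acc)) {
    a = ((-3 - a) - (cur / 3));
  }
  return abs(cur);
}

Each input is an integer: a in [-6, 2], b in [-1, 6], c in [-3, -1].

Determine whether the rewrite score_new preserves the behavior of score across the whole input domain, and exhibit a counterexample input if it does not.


Comparing the listings, the differences include: boolean connective usage differs, and arithmetic usage differs.
Spot check at a=0, b=5, c=-3 — score: cur becomes -5; next acc becomes 0; next (((-a) <= (c % 2)) || ((c % (cur - 0)) > (cur / (acc - -3)))) evaluates to true; next cur becomes 36; next (((c + 6) - (acc * 7)) <= (5 * acc)) evaluates to false; next final value 36. score_new: cur becomes -5; next acc becomes 0; next (!(((-a) <= ((-(-c)) % 2)) || ((c % cur) > (cur / (acc - -3))))) evaluates to false; next cur becomes 36; next (((c + 6) - (acc * 7)) <= (5 * acc)) evaluates to false; next final value 36. Both give 36.
Sweeping the whole domain (216 inputs) finds no disagreement.
verdict: equivalent


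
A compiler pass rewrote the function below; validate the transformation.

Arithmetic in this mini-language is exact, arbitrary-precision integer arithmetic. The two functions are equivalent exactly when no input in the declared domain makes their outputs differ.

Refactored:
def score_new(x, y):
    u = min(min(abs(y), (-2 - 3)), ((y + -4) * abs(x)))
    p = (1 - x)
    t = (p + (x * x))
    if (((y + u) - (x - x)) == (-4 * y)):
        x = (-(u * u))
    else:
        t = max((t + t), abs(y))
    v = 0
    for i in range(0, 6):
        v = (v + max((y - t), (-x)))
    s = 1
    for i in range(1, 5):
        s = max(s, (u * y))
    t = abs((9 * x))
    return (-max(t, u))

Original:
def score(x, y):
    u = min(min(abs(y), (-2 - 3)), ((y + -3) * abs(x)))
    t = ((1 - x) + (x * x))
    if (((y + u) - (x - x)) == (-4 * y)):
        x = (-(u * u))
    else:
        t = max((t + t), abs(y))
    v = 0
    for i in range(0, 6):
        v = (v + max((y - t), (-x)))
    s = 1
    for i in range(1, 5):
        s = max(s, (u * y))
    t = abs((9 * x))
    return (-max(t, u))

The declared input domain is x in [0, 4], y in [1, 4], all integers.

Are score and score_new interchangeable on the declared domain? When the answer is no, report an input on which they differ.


There is a counterexample at x=2, y=1: -225 on one side, -18 on the other.
score: u = -5; t = 3; (((y + u) - (x - x)) == (-4 * y)) -> true; x = -25; v = 0; [i=0]; v = 25; [i=1]; v = 50; [i=2]; v = 75; [i=3]; v = 100; [i=4]; v = 125; [i=5]; v = 150; s = 1; [i=1]; s = 1; [i=2]; s = 1; [i=3]; s = 1; [i=4]; s = 1; t = 225; return -225
score_new: u = -6; p = -1; t = 3; (((y + u) - (x - x)) == (-4 * y)) -> false; t = 6; v = 0; [i=0]; v = -2; [i=1]; v = -4; [i=2]; v = -6; [i=3]; v = -8; [i=4]; v = -10; [i=5]; v = -12; s = 1; [i=1]; s = 1; [i=2]; s = 1; [i=3]; s = 1; [i=4]; s = 1; t = 18; return -18
verdict: not equivalent; witness: x=2, y=1


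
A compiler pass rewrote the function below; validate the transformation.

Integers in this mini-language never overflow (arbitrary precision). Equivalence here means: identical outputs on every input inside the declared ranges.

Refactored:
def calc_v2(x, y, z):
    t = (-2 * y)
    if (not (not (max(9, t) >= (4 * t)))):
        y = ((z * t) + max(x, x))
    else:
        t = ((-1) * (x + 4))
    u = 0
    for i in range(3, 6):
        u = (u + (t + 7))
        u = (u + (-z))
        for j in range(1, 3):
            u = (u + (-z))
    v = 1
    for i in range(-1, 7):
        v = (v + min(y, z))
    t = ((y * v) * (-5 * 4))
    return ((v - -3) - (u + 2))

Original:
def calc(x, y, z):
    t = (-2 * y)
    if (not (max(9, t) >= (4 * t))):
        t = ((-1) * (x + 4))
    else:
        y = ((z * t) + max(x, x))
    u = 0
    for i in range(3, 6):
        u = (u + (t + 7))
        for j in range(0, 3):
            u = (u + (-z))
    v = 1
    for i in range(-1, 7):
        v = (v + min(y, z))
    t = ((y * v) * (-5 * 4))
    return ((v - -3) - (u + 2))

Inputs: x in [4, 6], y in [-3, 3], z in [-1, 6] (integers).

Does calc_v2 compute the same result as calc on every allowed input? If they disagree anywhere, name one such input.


Equivalent — the differences include statement counts differ, and boolean connective usage differs, and arithmetic usage differs, and loop structure differs, yet no declared input distinguishes the two.
Spot check at x=6, y=3, z=2 — calc: t=-6, then (not (max(9, t) >= (4 * t))) is false, then y=-6, then u=0, then (i=3), then u=1, then (j=0), then u=-1, then (j=1), then u=-3, then (j=2), then u=-5, then (i=4), then u=-4, then (j=0), then u=-6, then (j=1), then u=-8, then (j=2), then u=-10, then (i=5), then u=-9, then (j=0), then u=-11, then (j=1), then u=-13, then (j=2), then u=-15, then v=1, then (i=-1), then v=-5, then (i=0), then v=-11, then (i=1), then v=-17, then (i=2), then v=-23, then (i=3), then v=-29, then (i=4), then v=-35, then (i=5), then v=-41, then (i=6), then v=-47, then t=-5640, then returns -31. calc_v2: t=-6, then (not (not (max(9, t) >= (4 * t)))) is true, then y=-6, then u=0, then (i=3), then u=1, then u=-1, then (j=1), then u=-3, then (j=2), then u=-5, then (i=4), then u=-4, then u=-6, then (j=1), then u=-8, then (j=2), then u=-10, then (i=5), then u=-9, then u=-11, then (j=1), then u=-13, then (j=2), then u=-15, then v=1, then (i=-1), then v=-5, then (i=0), then v=-11, then (i=1), then v=-17, then (i=2), then v=-23, then (i=3), then v=-29, then (i=4), then v=-35, then (i=5), then v=-41, then (i=6), then v=-47, then t=-5640, then returns -31. Both give -31.
Sweeping the whole domain (168 inputs) finds no disagreement.
verdict: equivalent


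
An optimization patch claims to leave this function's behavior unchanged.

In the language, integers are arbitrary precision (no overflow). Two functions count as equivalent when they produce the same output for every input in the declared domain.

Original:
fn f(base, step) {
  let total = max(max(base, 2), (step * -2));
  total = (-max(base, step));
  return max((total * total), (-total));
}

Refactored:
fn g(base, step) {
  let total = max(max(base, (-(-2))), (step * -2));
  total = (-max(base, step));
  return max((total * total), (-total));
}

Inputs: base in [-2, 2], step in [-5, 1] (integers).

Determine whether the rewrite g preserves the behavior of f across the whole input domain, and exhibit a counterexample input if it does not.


Reading the diff, among the changes: same computation, different form.
As a probe, take base=-1, step=-2: f runs total=4, then total=1, then returns 1; g runs total=4, then total=1, then returns 1; both end at 1.
Across all 35 domain points the two functions coincide.
verdict: equivalent


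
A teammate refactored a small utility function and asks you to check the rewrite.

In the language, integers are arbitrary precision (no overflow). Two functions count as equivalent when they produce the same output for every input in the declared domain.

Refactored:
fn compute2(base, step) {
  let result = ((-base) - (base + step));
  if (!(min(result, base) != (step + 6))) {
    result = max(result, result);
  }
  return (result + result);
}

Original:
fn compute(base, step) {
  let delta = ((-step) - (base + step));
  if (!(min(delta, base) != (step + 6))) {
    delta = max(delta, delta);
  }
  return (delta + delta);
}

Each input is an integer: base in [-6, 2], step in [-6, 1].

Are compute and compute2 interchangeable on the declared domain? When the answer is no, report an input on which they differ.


Take base=-6, step=-5.
compute: delta=16, then (!(min(delta, base) != (step + 6))) is false, then returns 32
compute2: result=17, then (!(min(result, base) != (step + 6))) is false, then returns 34
32 against 34: the behavior changed.
verdict: not equivalent; witness: base=-6, step=-5


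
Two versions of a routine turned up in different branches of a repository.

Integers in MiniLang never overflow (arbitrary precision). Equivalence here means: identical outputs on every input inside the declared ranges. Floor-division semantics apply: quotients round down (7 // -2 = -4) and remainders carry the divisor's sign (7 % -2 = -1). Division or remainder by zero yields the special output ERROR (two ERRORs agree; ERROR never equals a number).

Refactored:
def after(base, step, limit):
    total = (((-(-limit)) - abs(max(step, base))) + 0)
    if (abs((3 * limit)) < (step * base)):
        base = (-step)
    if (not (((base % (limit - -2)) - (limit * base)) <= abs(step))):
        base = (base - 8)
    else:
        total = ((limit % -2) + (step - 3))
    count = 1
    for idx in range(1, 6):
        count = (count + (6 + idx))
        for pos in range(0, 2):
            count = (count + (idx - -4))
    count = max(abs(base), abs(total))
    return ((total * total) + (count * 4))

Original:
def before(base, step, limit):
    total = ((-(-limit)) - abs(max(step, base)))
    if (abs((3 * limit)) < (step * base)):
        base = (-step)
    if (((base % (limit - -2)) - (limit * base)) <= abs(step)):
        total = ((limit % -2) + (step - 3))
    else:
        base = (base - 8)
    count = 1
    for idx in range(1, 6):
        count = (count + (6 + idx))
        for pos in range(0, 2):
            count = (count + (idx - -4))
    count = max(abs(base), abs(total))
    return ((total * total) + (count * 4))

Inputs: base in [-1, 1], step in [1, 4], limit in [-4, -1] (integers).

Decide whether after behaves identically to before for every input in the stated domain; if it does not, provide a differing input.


Comparing the listings, the differences include: constant usage differs; also arithmetic usage differs; also boolean connective usage differs.
Tracing base=0, step=2, limit=-4: before: total=-6, then (abs((3 * limit)) < (step * base)) is false, then (((base % (limit - -2)) - (limit * base)) <= abs(step)) is true, then total=-1, then count=1, then (idx=1), then count=8, then (pos=0), then count=13, then (pos=1), then count=18, then (idx=2), then count=26, then (pos=0), then count=32, then (pos=1), then count=38, then (idx=3), then count=47, then (pos=0), then count=54, then (pos=1), then count=61, then (idx=4), then count=71, then (pos=0), then count=79, then (pos=1), then count=87, then (idx=5), then count=98, then (pos=0), then count=107, then (pos=1), then count=116, then count=1, then returns 5 | after: total=-6, then (abs((3 * limit)) < (step * base)) is false, then (not (((base % (limit - -2)) - (limit * base)) <= abs(step))) is false, then total=-1, then count=1, then (idx=1), then count=8, then (pos=0), then count=13, then (pos=1), then count=18, then (idx=2), then count=26, then (pos=0), then count=32, then (pos=1), then count=38, then (idx=3), then count=47, then (pos=0), then count=54, then (pos=1), then count=61, then (idx=4), then count=71, then (pos=0), then count=79, then (pos=1), then count=87, then (idx=5), then count=98, then (pos=0), then count=107, then (pos=1), then count=116, then count=1, then returns 5 — matching result 5.
Sweeping the whole domain (48 inputs) finds no disagreement.
verdict: equivalent


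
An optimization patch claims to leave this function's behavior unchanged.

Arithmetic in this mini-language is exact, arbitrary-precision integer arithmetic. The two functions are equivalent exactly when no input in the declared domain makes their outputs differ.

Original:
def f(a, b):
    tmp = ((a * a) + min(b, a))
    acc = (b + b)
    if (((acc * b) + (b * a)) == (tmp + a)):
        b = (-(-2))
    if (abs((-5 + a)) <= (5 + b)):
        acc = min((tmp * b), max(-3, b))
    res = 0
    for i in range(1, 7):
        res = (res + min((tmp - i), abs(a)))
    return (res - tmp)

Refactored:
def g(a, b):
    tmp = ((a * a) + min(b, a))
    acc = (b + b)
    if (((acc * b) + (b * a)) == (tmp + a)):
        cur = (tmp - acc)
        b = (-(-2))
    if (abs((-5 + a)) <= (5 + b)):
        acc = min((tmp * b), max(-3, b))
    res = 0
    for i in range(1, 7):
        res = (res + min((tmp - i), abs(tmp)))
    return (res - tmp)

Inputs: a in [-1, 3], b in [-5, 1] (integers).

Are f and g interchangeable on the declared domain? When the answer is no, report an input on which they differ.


The rewrite breaks on a=2, b=0, where the results are -2 and -1.
f: tmp = 4; acc = 0; (((acc * b) + (b * a)) == (tmp + a)) -> false; (abs((-5 + a)) <= (5 + b)) -> true; acc = 0; res = 0; [i=1]; res = 2; [i=2]; res = 4; [i=3]; res = 5; [i=4]; res = 5; [i=5]; res = 4; [i=6]; res = 2; return -2
g: tmp = 4; acc = 0; (((acc * b) + (b * a)) == (tmp + a)) -> false; (abs((-5 + a)) <= (5 + b)) -> true; acc = 0; res = 0; [i=1]; res = 3; [i=2]; res = 5; [i=3]; res = 6; [i=4]; res = 6; [i=5]; res = 5; [i=6]; res = 3; return -1
verdict: not equivalent; witness: a=2, b=0


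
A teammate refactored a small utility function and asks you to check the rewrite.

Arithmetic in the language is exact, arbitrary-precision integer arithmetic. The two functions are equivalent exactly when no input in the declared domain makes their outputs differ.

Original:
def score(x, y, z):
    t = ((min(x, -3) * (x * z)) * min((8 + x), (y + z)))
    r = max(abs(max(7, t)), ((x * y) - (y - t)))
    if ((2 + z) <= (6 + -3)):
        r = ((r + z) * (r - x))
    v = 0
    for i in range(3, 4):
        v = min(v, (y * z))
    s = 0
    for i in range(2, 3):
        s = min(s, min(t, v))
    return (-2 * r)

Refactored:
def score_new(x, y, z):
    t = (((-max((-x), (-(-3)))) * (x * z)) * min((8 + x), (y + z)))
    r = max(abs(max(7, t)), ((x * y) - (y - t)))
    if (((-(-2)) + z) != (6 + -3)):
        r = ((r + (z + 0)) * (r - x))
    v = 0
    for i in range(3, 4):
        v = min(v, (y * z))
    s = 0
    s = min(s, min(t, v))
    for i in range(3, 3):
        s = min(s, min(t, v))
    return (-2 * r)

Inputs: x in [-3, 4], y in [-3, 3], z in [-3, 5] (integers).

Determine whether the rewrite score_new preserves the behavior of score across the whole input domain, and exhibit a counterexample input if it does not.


Try x=-3, y=-3, z=1.
score: t becomes -18; next r becomes 7; next ((2 + z) <= (6 + -3)) evaluates to true; next r becomes 80; next v becomes 0; next at i=3:; next v becomes -3; next s becomes 0; next at i=2:; next s becomes -18; next final value -160
score_new: t becomes -18; next r becomes 7; next (((-(-2)) + z) != (6 + -3)) evaluates to false; next v becomes 0; next at i=3:; next v becomes -3; next s becomes 0; next s becomes -18; next i never enters its loop body; next final value -14
-160 != -14, so the rewrite changes behavior.
verdict: not equivalent; witness: x=-3, y=-3, z=1


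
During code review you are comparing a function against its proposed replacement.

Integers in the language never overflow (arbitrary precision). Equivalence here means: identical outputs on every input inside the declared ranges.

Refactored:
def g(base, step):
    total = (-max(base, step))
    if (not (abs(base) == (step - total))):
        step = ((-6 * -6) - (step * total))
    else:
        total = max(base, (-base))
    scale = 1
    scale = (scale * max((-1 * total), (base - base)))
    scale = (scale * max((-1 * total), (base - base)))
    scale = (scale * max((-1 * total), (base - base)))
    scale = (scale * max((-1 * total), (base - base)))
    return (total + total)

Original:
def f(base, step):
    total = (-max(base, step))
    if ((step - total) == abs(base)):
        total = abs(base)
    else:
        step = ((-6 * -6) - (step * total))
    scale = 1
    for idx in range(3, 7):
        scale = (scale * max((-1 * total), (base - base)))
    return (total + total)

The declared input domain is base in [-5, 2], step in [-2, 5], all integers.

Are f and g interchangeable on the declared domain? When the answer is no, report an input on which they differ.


Differences: statement counts differ; also local variable names differ; also boolean connective usage differs; also min/max/abs usage differs; also loop structure differs; also arithmetic usage differs; also constant usage differs — yet all 64 inputs agree.
verdict: equivalent


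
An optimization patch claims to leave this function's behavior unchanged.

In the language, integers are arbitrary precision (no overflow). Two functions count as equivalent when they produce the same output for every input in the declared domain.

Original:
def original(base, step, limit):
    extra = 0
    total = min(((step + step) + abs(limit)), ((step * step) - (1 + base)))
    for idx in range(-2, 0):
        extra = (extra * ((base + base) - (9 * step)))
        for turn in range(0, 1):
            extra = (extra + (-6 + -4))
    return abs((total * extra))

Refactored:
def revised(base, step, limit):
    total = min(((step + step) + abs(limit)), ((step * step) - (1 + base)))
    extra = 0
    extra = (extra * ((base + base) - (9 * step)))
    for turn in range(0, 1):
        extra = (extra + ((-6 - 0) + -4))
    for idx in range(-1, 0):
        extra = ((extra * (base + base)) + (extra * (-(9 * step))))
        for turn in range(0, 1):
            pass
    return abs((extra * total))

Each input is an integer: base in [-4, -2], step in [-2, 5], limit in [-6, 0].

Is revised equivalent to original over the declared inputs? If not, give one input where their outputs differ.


Try base=-4, step=-2, limit=-6.
original: extra=0, then total=2, then (idx=-2), then extra=0, then (turn=0), then extra=-10, then (idx=-1), then extra=-100, then (turn=0), then extra=-110, then returns 220
revised: total=2, then extra=0, then extra=0, then (turn=0), then extra=-10, then (idx=-1), then extra=-100, then (turn=0), then returns 200
220 and 200 differ, so these are not the same function on this domain.
verdict: not equivalent; witness: base=-4, step=-2, limit=-6


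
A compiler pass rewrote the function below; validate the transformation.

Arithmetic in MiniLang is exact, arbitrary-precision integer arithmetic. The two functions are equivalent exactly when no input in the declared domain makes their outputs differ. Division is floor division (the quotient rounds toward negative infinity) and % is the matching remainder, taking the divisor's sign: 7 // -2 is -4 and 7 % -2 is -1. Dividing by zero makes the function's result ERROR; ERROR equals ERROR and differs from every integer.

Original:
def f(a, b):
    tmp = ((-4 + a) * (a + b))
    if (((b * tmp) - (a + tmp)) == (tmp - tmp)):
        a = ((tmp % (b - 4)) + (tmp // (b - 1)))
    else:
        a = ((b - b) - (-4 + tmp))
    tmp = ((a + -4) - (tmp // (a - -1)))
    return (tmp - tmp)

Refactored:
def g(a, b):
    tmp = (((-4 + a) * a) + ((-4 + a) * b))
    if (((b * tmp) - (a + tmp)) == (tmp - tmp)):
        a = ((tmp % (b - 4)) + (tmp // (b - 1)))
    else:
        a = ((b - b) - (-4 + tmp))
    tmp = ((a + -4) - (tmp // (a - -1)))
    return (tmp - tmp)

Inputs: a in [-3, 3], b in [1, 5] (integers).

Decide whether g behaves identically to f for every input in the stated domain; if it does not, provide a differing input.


The two are interchangeable: constant usage differs, and arithmetic usage differs, and every declared input agrees.
Spot check at a=-2, b=4 — f: tmp := -12 | (((b * tmp) - (a + tmp)) == (tmp - tmp)): false | a := 16 | tmp := 13 | result 0. g: tmp := -12 | (((b * tmp) - (a + tmp)) == (tmp - tmp)): false | a := 16 | tmp := 13 | result 0. Both give 0.
Sweeping the whole domain (35 inputs) finds no disagreement.
verdict: equivalent


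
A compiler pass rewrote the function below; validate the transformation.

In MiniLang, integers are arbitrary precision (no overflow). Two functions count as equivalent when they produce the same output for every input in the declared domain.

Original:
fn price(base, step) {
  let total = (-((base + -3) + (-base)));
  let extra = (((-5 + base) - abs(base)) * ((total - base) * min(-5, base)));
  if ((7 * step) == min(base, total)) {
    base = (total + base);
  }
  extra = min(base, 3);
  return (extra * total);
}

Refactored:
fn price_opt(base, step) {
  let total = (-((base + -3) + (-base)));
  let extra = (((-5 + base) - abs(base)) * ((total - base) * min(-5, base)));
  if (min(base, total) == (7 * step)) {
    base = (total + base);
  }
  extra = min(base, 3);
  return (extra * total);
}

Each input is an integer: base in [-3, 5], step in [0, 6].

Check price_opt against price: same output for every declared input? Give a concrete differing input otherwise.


Although same computation, different form, 63/63 inputs agree.
verdict: equivalent


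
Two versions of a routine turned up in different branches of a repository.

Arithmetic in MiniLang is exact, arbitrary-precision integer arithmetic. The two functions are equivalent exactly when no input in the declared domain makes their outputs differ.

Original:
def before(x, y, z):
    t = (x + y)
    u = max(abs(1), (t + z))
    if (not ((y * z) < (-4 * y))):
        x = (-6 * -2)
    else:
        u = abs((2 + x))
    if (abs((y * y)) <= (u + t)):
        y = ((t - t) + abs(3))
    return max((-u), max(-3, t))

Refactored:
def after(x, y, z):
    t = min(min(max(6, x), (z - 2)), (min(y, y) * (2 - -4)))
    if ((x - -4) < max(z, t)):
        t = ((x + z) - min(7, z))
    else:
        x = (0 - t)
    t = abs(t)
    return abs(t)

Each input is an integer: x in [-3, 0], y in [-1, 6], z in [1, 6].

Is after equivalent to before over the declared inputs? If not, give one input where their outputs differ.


Run the pair on x=-3, y=-1, z=1.
before: t := -4 | u := 1 | (not ((y * z) < (-4 * y))): false | u := 1 | (abs((y * y)) <= (u + t)): false | result -1
after: t := -6 | ((x - -4) < max(z, t)): false | x := 6 | t := 6 | result 6
-1 and 6 differ, so these are not the same function on this domain.
verdict: not equivalent; witness: x=-3, y=-1, z=1


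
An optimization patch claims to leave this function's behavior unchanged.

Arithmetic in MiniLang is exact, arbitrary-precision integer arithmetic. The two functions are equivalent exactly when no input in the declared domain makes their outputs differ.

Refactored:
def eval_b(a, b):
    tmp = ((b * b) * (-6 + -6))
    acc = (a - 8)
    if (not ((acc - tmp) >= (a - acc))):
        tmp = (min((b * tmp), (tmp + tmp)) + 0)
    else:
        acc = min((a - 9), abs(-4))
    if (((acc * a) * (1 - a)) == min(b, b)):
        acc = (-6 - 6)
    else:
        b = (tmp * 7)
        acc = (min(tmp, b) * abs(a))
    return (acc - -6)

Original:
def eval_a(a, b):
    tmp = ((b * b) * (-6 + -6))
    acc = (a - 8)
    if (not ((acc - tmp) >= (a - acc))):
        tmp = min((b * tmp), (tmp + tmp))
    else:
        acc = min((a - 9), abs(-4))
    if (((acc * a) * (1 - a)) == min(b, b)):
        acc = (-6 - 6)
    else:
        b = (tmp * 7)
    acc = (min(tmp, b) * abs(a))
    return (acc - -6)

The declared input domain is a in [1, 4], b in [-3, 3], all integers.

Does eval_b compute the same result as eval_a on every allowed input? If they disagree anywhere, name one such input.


At a=1, b=0: eval_a gives 6, eval_b gives -6.
verdict: not equivalent; witness: a=1, b=0


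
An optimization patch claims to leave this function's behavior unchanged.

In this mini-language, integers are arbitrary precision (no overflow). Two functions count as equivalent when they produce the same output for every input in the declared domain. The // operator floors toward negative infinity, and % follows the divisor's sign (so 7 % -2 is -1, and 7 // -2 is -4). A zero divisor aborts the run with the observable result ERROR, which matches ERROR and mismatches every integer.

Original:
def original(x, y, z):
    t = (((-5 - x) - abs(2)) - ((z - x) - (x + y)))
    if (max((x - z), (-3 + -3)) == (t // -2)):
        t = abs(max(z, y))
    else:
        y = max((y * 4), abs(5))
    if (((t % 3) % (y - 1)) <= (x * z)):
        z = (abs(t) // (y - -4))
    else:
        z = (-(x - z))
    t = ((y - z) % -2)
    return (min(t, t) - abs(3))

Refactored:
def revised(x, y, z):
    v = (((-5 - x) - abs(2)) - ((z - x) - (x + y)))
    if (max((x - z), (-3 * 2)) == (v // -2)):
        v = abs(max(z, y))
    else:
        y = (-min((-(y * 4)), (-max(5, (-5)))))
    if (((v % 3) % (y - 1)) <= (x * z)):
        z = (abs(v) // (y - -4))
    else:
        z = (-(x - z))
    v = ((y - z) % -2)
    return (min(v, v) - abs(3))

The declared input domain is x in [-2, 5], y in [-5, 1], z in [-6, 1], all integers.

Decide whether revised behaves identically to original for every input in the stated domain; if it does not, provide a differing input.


Equivalent — the differences include constant usage differs; also arithmetic usage differs; also local variable names differ; also min/max/abs usage differs, yet no declared input distinguishes the two.
As a probe, take x=-2, y=0, z=1: original runs t = -10; (max((x - z), (-3 + -3)) == (t // -2)) -> false; y = 5; (((t % 3) % (y - 1)) <= (x * z)) -> false; z = 3; t = 0; return -3; revised runs v = -10; (max((x - z), (-3 * 2)) == (v // -2)) -> false; y = 5; (((v % 3) % (y - 1)) <= (x * z)) -> false; z = 3; v = 0; return -3; both end at -3.
Checked all 448 inputs in the declared domain: the outputs agree on every one.
verdict: equivalent


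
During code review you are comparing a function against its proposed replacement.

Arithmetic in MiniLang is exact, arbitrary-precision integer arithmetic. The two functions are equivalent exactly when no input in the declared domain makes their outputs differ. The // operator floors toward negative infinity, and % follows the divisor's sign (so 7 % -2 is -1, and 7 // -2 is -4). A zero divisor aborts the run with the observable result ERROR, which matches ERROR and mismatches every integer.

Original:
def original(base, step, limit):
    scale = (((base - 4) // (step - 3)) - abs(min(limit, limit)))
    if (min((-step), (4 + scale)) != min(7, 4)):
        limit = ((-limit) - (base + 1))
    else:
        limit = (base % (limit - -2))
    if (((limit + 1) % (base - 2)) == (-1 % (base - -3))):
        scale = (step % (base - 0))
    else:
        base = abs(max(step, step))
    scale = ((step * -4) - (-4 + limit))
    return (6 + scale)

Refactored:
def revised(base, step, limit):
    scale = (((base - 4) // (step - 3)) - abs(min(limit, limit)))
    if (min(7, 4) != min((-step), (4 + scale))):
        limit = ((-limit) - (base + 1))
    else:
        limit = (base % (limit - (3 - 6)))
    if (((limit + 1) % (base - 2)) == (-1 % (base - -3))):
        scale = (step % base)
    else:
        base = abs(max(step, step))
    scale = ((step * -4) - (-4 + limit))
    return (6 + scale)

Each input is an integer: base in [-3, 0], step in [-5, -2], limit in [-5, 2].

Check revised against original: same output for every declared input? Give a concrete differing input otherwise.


At base=-2, step=-5, limit=0: original gives 30, revised gives 29.
verdict: not equivalent; witness: base=-2, step=-5, limit=0


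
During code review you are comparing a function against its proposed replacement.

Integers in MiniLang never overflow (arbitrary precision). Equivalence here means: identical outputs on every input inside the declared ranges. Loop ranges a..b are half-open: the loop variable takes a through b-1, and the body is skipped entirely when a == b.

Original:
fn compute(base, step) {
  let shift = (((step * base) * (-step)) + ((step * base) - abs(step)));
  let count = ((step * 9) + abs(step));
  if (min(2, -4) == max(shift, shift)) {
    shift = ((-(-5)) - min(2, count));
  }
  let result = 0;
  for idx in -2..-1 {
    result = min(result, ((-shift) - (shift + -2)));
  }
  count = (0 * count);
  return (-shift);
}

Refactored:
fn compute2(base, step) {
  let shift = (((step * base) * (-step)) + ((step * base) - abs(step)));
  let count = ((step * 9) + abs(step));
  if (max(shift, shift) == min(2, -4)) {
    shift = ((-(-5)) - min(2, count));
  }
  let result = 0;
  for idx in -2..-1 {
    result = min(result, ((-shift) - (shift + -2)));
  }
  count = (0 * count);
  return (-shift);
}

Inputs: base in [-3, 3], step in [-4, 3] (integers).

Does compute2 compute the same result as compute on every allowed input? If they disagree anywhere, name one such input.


Behavior is preserved: although same computation, different form, the outputs never diverge.
Spot check at base=1, step=2 — compute: shift becomes -4; next count becomes 20; next (min(2, -4) == max(shift, shift)) evaluates to true; next shift becomes 3; next result becomes 0; next at idx=-2:; next result becomes -4; next count becomes 0; next final value -3. compute2: shift becomes -4; next count becomes 20; next (max(shift, shift) == min(2, -4)) evaluates to true; next shift becomes 3; next result becomes 0; next at idx=-2:; next result becomes -4; next count becomes 0; next final value -3. Both give -3.
Checked all 56 inputs in the declared domain: the outputs agree on every one.
verdict: equivalent


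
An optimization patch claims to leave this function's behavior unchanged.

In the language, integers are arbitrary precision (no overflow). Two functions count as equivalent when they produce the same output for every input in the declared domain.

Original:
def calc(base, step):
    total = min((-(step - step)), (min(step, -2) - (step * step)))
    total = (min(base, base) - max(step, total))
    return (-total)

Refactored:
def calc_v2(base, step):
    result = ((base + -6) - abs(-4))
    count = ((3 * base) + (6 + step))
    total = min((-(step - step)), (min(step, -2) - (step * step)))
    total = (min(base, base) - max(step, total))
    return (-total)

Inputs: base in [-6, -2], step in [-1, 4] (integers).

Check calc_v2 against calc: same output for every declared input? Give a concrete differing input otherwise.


The two are interchangeable: local variable names differ, plus statement counts differ, plus constant usage differs, plus min/max/abs usage differs, plus arithmetic usage differs, and every declared input agrees.
Tracing base=-4, step=3: calc: total = -11; total = -7; return 7 | calc_v2: result = -14; count = -3; total = -11; total = -7; return 7 — matching result 7.
Sweeping the whole domain (30 inputs) finds no disagreement.
verdict: equivalent
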